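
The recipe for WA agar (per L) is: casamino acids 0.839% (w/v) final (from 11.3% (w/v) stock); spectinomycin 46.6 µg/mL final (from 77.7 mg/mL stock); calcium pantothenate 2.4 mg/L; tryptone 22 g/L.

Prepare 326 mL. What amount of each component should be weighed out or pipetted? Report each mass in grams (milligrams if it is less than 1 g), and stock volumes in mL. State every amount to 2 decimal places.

casamino acids 24.20 mL; spectinomycin 0.20 mL; calcium pantothenate 0.78 mg; tryptone 7.17 g

Working volume: 326 mL = 0.326 L.
casamino acids: dilute stock: 0.839% ÷ 11.3% × 326 mL = 24.20 mL
spectinomycin: V = C2·V2/C1 = 46.6 µg/mL × 326 mL ÷ 77700 µg/mL = 0.20 mL
calcium pantothenate: 2.4 mg/L × 0.326 L = 0.78 mg
tryptone: 22 g/L × 0.326 L = 7.17 g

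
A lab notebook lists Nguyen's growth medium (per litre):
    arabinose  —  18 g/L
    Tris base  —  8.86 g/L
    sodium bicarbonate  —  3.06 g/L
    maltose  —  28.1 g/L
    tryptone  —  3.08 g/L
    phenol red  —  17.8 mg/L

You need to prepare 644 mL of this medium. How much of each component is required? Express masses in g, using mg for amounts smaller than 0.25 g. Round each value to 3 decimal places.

Target volume = 644 mL = 0.644 L.
arabinose: 18 g/L × 0.644 L = 11.592 g
Tris base: 8.86 g/L × 0.644 L = 5.706 g
sodium bicarbonate: 3.06 g/L × 0.644 L = 1.971 g
maltose: 28.1 g/L × 0.644 L = 18.096 g
tryptone: 3.08 g/L × 0.644 L = 1.984 g
phenol red: 17.8 mg/L × 0.644 L = 11.463 mg

arabinose 11.592 g; Tris base 5.706 g; sodium bicarbonate 1.971 g; maltose 18.096 g; tryptone 1.984 g; phenol red 11.463 mg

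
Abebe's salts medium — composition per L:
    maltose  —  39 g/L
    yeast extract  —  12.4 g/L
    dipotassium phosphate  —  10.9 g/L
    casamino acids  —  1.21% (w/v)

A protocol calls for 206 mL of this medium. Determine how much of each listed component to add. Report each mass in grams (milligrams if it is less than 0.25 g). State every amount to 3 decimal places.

maltose 8.034 g; yeast extract 2.554 g; dipotassium phosphate 2.245 g; casamino acids 2.493 g

Target volume = 206 mL = 0.206 L.
maltose: 39 g/L × 0.206 L = 8.034 g
yeast extract: 12.4 g/L × 0.206 L = 2.554 g
dipotassium phosphate: 10.9 g/L × 0.206 L = 2.245 g
casamino acids: 1.21 g per 100 mL × 206 mL ÷ 100 = 2.493 g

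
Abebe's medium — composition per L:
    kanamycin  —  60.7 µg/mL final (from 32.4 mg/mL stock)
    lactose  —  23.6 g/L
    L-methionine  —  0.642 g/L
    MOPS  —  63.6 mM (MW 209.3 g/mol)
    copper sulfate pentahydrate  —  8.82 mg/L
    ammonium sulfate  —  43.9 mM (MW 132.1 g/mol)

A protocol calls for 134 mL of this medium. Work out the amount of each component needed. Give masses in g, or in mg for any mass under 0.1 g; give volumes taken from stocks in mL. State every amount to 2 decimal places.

kanamycin 0.25 mL; lactose 3.16 g; L-methionine 86.03 mg; MOPS 1.78 g; copper sulfate pentahydrate 1.18 mg; ammonium sulfate 0.78 g

Scale factor relative to 1 L: 0.134.
kanamycin: dilute stock: 60.7 µg/mL × 134 mL ÷ 32400 µg/mL = 0.25 mL
lactose: 23.6 g/L × 0.134 L = 3.16 g
L-methionine: 0.642 g/L × 0.134 L = 0.086028 g = 86.03 mg
MOPS: 63.6 mmol/L × 209.3 g/mol × 0.134 L ÷ 1000 = 1.78 g
copper sulfate pentahydrate: 8.82 mg/L × 0.134 L = 1.18 mg
ammonium sulfate: 43.9 mmol/L × 132.1 g/mol × 0.134 L ÷ 1000 = 0.78 g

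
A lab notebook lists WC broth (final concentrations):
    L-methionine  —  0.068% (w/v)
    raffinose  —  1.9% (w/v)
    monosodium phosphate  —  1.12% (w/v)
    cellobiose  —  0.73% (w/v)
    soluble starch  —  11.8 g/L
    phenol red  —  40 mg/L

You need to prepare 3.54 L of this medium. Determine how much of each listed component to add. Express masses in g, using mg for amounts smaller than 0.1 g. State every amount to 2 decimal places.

L-methionine 2.41 g; raffinose 67.26 g; monosodium phosphate 39.65 g; cellobiose 25.84 g; soluble starch 41.77 g; phenol red 0.14 g

Scale factor relative to 1 L: 3.54.
L-methionine: 0.068% w/v = 0.68 g/L → 0.68 × 3.54 L = 2.41 g
raffinose: 1.9% w/v = 19 g/L → 19 × 3.54 L = 67.26 g
monosodium phosphate: 1.12% w/v = 11.2 g/L → 11.2 × 3.54 L = 39.65 g
cellobiose: 0.73% w/v = 7.3 g/L → 7.3 × 3.54 L = 25.84 g
soluble starch: 11.8 g/L × 3.54 L = 41.77 g
phenol red: 40 mg/L × 3.54 L = 141.6 mg = 0.14 g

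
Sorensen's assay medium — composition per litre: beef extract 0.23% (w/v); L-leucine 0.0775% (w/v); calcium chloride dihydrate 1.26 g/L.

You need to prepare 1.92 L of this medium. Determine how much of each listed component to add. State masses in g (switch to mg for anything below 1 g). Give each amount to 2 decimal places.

Scale factor relative to 1 L: 1.92.
beef extract: 0.23% w/v = 2.3 g/L → 2.3 × 1.92 L = 4.42 g
L-leucine: 0.0775 g per 100 mL × 1920 mL ÷ 100 = 1.49 g
calcium chloride dihydrate: 1.26 g/L × 1.92 L = 2.42 g

beef extract 4.42 g; L-leucine 1.49 g; calcium chloride dihydrate 2.42 g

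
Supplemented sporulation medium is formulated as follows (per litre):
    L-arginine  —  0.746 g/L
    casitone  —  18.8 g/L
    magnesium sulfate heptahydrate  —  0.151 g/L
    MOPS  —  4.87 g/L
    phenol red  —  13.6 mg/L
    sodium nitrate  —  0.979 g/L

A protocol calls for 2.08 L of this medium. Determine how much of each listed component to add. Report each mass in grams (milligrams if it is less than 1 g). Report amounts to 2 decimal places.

L-arginine 1.55 g; casitone 39.10 g; magnesium sulfate heptahydrate 314.08 mg; MOPS 10.13 g; phenol red 28.29 mg; sodium nitrate 2.04 g

Working volume: 2.08 L.
L-arginine: 0.746 g/L × 2.08 L = 1.55 g
casitone: 18.8 g/L × 2.08 L = 39.10 g
magnesium sulfate heptahydrate: 0.151 g/L × 2.08 L = 0.31408 g = 314.08 mg
MOPS: 4.87 g/L × 2.08 L = 10.13 g
phenol red: 13.6 mg/L × 2.08 L = 28.29 mg
sodium nitrate: 0.979 g/L × 2.08 L = 2.04 g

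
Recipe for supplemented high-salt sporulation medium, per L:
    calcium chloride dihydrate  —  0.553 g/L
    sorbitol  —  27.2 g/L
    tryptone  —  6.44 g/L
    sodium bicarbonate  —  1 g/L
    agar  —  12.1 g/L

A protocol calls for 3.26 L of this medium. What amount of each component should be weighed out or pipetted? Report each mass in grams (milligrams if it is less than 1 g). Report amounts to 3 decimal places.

calcium chloride dihydrate 1.803 g; sorbitol 88.672 g; tryptone 20.994 g; sodium bicarbonate 3.260 g; agar 39.446 g

Scale factor relative to 1 L: 3.26.
calcium chloride dihydrate: 0.553 g/L × 3.26 L = 1.803 g
sorbitol: 27.2 g/L × 3.26 L = 88.672 g
tryptone: 6.44 g/L × 3.26 L = 20.994 g
sodium bicarbonate: 1 g/L × 3.26 L = 3.260 g
agar: 12.1 g/L × 3.26 L = 39.446 g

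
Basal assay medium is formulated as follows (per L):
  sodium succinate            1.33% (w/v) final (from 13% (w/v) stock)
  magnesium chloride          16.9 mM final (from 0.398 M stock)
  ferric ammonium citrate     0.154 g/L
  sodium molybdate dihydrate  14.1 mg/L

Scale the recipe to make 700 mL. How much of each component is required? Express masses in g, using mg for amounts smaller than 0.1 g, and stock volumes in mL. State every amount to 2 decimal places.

sodium succinate 71.62 mL; magnesium chloride 29.72 mL; ferric ammonium citrate 0.11 g; sodium molybdate dihydrate 9.87 mg

Working volume: 700 mL = 0.7 L.
sodium succinate: dilute stock: 1.33% ÷ 13% × 700 mL = 71.62 mL
magnesium chloride: V = C2·V2/C1 = 16.9 mM × 700 mL ÷ 398 mM = 29.72 mL
ferric ammonium citrate: 0.154 g/L × 0.7 L = 0.11 g
sodium molybdate dihydrate: 14.1 mg/L × 0.7 L = 9.87 mg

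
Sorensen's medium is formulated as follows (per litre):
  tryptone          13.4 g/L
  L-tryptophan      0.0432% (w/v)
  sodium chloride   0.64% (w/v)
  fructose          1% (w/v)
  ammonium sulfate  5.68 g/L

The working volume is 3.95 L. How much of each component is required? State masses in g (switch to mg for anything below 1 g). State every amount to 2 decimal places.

tryptone 52.93 g; L-tryptophan 1.71 g; sodium chloride 25.28 g; fructose 39.50 g; ammonium sulfate 22.44 g

Scale factor relative to 1 L: 3.95.
tryptone: 13.4 g/L × 3.95 L = 52.93 g
L-tryptophan: 0.0432% w/v = 0.432 g/L → 0.432 × 3.95 L = 1.71 g
sodium chloride: 0.64% w/v = 6.4 g/L → 6.4 × 3.95 L = 25.28 g
fructose: 1% w/v = 10 g/L → 10 × 3.95 L = 39.50 g
ammonium sulfate: 5.68 g/L × 3.95 L = 22.44 g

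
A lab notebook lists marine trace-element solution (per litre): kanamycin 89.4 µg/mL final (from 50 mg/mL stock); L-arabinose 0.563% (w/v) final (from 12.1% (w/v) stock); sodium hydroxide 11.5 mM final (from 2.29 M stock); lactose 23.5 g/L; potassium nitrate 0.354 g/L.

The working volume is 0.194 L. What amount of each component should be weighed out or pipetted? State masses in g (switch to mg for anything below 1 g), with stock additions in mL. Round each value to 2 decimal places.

kanamycin 0.35 mL; L-arabinose 9.03 mL; sodium hydroxide 0.97 mL; lactose 4.56 g; potassium nitrate 68.68 mg

Working volume: 0.194 L.
kanamycin: V = C2·V2/C1 = 89.4 µg/mL × 194 mL ÷ 50000 µg/mL = 0.35 mL
L-arabinose: C1V1 = C2V2 → 0.563% ÷ 12.1% × 194 mL = 9.03 mL
sodium hydroxide: V = C2·V2/C1 = 11.5 mM × 194 mL ÷ 2290 mM = 0.97 mL
lactose: 23.5 g/L × 0.194 L = 4.56 g
potassium nitrate: 0.354 g/L × 0.194 L = 0.068676 g = 68.68 mg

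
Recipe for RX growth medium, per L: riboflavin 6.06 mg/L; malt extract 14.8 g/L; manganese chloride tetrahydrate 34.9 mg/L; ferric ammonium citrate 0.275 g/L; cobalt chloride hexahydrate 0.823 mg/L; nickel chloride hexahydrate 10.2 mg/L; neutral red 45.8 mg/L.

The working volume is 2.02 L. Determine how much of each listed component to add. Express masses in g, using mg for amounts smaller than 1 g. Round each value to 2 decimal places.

Scale factor relative to 1 L: 2.02.
riboflavin: 6.06 mg/L × 2.02 L = 12.24 mg
malt extract: 14.8 g/L × 2.02 L = 29.90 g
manganese chloride tetrahydrate: 34.9 mg/L × 2.02 L = 70.50 mg
ferric ammonium citrate: 0.275 g/L × 2.02 L = 0.5555 g = 555.50 mg
cobalt chloride hexahydrate: 0.823 mg/L × 2.02 L = 1.66 mg
nickel chloride hexahydrate: 10.2 mg/L × 2.02 L = 20.60 mg
neutral red: 45.8 mg/L × 2.02 L = 92.52 mg

riboflavin 12.24 mg; malt extract 29.90 g; manganese chloride tetrahydrate 70.50 mg; ferric ammonium citrate 555.50 mg; cobalt chloride hexahydrate 1.66 mg; nickel chloride hexahydrate 20.60 mg; neutral red 92.52 mg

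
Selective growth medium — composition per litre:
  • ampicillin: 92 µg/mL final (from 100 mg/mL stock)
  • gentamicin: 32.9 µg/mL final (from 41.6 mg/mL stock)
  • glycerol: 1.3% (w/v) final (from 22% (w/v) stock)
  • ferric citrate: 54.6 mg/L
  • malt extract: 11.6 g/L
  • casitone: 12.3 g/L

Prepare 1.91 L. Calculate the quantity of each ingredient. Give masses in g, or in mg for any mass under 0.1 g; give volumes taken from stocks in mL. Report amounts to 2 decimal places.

ampicillin 1.76 mL; gentamicin 1.51 mL; glycerol 112.86 mL; ferric citrate 0.10 g; malt extract 22.16 g; casitone 23.49 g

Working volume: 1.91 L.
ampicillin: V = C2·V2/C1 = 92 µg/mL × 1910 mL ÷ 100000 µg/mL = 1.76 mL
gentamicin: V = C2·V2/C1 = 32.9 µg/mL × 1910 mL ÷ 41600 µg/mL = 1.51 mL
glycerol: dilute stock: 1.3% ÷ 22% × 1910 mL = 112.86 mL
ferric citrate: 54.6 mg/L × 1.91 L = 104.286 mg = 0.10 g
malt extract: 11.6 g/L × 1.91 L = 22.16 g
casitone: 12.3 g/L × 1.91 L = 23.49 g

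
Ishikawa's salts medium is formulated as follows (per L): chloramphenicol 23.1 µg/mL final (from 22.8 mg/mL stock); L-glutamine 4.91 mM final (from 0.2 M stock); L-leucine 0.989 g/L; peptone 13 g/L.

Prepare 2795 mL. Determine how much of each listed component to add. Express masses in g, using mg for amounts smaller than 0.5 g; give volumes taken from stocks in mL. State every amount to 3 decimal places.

chloramphenicol 2.832 mL; L-glutamine 68.617 mL; L-leucine 2.764 g; peptone 36.335 g

Scale factor relative to 1 L: 2.795.
chloramphenicol: C1V1 = C2V2 → 23.1 µg/mL × 2795 mL ÷ 22800 µg/mL = 2.832 mL
L-glutamine: dilute stock: 4.91 mM × 2795 mL ÷ 200 mM = 68.617 mL
L-leucine: 0.989 g/L × 2.795 L = 2.764 g
peptone: 13 g/L × 2.795 L = 36.335 g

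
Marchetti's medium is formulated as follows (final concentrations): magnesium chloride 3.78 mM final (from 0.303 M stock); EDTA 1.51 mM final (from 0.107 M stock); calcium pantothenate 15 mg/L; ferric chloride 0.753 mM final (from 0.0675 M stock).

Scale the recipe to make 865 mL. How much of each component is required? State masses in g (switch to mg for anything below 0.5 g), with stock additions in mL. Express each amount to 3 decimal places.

magnesium chloride 10.791 mL; EDTA 12.207 mL; calcium pantothenate 12.975 mg; ferric chloride 9.650 mL

Target volume = 865 mL = 0.865 L.
magnesium chloride: dilute stock: 3.78 mM × 865 mL ÷ 303 mM = 10.791 mL
EDTA: C1V1 = C2V2 → 1.51 mM × 865 mL ÷ 107 mM = 12.207 mL
calcium pantothenate: 15 mg/L × 0.865 L = 12.975 mg
ferric chloride: V = C2·V2/C1 = 0.753 mM × 865 mL ÷ 67.5 mM = 9.650 mL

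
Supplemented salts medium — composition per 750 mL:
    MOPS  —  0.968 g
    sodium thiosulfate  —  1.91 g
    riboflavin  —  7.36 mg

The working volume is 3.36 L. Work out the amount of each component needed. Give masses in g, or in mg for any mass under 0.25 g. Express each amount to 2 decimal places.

Ratio of target to recipe volume: 3360 / 750 = 4.48.
MOPS: 0.968 g × (3360 mL / 750 mL) = 4.34 g
sodium thiosulfate: 1.91 g × (3360 mL / 750 mL) = 8.56 g
riboflavin: 7.36 mg × (3360 mL / 750 mL) = 32.97 mg

MOPS 4.34 g; sodium thiosulfate 8.56 g; riboflavin 32.97 mg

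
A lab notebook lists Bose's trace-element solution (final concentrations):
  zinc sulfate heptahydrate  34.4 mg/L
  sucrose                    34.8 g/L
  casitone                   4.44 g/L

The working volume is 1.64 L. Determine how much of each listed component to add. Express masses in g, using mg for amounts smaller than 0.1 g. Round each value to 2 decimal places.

zinc sulfate heptahydrate 56.42 mg; sucrose 57.07 g; casitone 7.28 g

Working volume: 1.64 L.
zinc sulfate heptahydrate: 34.4 mg/L × 1.64 L = 56.42 mg
sucrose: 34.8 g/L × 1.64 L = 57.07 g
casitone: 4.44 g/L × 1.64 L = 7.28 g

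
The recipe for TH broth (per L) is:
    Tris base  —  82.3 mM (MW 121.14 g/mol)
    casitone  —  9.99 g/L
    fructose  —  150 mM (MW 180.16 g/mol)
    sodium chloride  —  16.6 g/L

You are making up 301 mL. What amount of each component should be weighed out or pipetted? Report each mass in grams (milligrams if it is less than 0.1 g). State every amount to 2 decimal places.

Working volume: 301 mL = 0.301 L.
Tris base: 82.3 mmol/L × 121.14 g/mol × 0.301 L ÷ 1000 = 3.00 g
casitone: 9.99 g/L × 0.301 L = 3.01 g
fructose: 150 mmol/L × 180.16 g/mol × 0.301 L ÷ 1000 = 8.13 g
sodium chloride: 16.6 g/L × 0.301 L = 5.00 g

Tris base 3.00 g; casitone 3.01 g; fructose 8.13 g; sodium chloride 5.00 g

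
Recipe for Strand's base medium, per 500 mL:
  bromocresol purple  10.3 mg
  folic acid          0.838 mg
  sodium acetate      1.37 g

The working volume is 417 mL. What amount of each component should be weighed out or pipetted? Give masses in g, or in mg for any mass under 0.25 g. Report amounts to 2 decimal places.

Scale factor = 417 mL / 500 mL = 0.834.
bromocresol purple: 10.3 mg × (417 mL / 500 mL) = 8.59 mg
folic acid: 0.838 mg × (417 mL / 500 mL) = 0.70 mg
sodium acetate: 1.37 g × (417 mL / 500 mL) = 1.14 g

bromocresol purple 8.59 mg; folic acid 0.70 mg; sodium acetate 1.14 g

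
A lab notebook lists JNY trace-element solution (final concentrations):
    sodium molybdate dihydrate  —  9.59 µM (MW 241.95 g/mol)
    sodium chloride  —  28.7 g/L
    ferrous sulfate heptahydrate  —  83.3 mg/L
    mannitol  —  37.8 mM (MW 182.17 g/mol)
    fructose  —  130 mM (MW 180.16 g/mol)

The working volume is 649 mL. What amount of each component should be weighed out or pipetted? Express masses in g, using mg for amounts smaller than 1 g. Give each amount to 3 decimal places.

sodium molybdate dihydrate 1.506 mg; sodium chloride 18.626 g; ferrous sulfate heptahydrate 54.062 mg; mannitol 4.469 g; fructose 15.200 g

Scale factor relative to 1 L: 0.649.
sodium molybdate dihydrate: 9.59 µmol/L × 241.95 g/mol × 0.649 L ÷ 1000 = 1.506 mg
sodium chloride: 28.7 g/L × 0.649 L = 18.626 g
ferrous sulfate heptahydrate: 83.3 mg/L × 0.649 L = 54.062 mg
mannitol: 37.8 mmol/L × 182.17 g/mol × 0.649 L ÷ 1000 = 4.469 g
fructose: 130 mmol/L × 180.16 g/mol × 0.649 L ÷ 1000 = 15.200 g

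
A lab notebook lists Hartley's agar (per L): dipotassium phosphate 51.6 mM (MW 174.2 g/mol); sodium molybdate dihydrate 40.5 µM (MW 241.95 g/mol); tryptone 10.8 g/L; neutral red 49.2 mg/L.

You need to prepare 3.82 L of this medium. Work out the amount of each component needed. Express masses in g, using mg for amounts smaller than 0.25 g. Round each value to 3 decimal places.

dipotassium phosphate 34.337 g; sodium molybdate dihydrate 37.432 mg; tryptone 41.256 g; neutral red 187.944 mg

Scale factor relative to 1 L: 3.82.
dipotassium phosphate: 51.6 mmol/L × 174.2 g/mol × 3.82 L ÷ 1000 = 34.337 g
sodium molybdate dihydrate: 40.5 µmol/L × 241.95 g/mol × 3.82 L ÷ 1000 = 37.432 mg
tryptone: 10.8 g/L × 3.82 L = 41.256 g
neutral red: 49.2 mg/L × 3.82 L = 187.944 mg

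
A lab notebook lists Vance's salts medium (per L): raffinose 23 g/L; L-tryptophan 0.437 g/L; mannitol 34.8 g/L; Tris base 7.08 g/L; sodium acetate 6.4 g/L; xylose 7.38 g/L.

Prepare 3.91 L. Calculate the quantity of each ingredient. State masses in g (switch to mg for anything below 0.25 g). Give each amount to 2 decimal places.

Scale factor relative to 1 L: 3.91.
raffinose: 23 g/L × 3.91 L = 89.93 g
L-tryptophan: 0.437 g/L × 3.91 L = 1.71 g
mannitol: 34.8 g/L × 3.91 L = 136.07 g
Tris base: 7.08 g/L × 3.91 L = 27.68 g
sodium acetate: 6.4 g/L × 3.91 L = 25.02 g
xylose: 7.38 g/L × 3.91 L = 28.86 g

raffinose 89.93 g; L-tryptophan 1.71 g; mannitol 136.07 g; Tris base 27.68 g; sodium acetate 25.02 g; xylose 28.86 g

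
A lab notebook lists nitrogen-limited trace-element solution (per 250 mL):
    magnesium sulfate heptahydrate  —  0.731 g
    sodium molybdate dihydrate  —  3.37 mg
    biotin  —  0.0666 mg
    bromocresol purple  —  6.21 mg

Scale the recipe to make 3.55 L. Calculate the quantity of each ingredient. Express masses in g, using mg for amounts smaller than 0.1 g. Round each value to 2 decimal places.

magnesium sulfate heptahydrate 10.38 g; sodium molybdate dihydrate 47.85 mg; biotin 0.95 mg; bromocresol purple 88.18 mg

Scale factor = 3550 mL / 250 mL = 14.2.
magnesium sulfate heptahydrate: 0.731 g × (3550 mL / 250 mL) = 10.38 g
sodium molybdate dihydrate: 3.37 mg × (3550 mL / 250 mL) = 47.85 mg
biotin: 0.0666 mg × (3550 mL / 250 mL) = 0.95 mg
bromocresol purple: 6.21 mg × (3550 mL / 250 mL) = 88.18 mg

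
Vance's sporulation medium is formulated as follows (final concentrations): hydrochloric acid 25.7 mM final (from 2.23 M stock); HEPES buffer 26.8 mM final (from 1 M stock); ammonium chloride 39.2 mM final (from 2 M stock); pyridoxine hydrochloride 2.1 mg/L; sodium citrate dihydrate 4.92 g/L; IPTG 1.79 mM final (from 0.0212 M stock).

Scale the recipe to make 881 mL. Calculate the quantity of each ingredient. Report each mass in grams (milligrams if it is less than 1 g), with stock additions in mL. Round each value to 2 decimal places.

hydrochloric acid 10.15 mL; HEPES buffer 23.61 mL; ammonium chloride 17.27 mL; pyridoxine hydrochloride 1.85 mg; sodium citrate dihydrate 4.33 g; IPTG 74.39 mL

Working volume: 881 mL = 0.881 L.
hydrochloric acid: V = C2·V2/C1 = 25.7 mM × 881 mL ÷ 2230 mM = 10.15 mL
HEPES buffer: dilute stock: 26.8 mM × 881 mL ÷ 1000 mM = 23.61 mL
ammonium chloride: V = C2·V2/C1 = 39.2 mM × 881 mL ÷ 2000 mM = 17.27 mL
pyridoxine hydrochloride: 2.1 mg/L × 0.881 L = 1.85 mg
sodium citrate dihydrate: 4.92 g/L × 0.881 L = 4.33 g
IPTG: C1V1 = C2V2 → 1.79 mM × 881 mL ÷ 21.2 mM = 74.39 mL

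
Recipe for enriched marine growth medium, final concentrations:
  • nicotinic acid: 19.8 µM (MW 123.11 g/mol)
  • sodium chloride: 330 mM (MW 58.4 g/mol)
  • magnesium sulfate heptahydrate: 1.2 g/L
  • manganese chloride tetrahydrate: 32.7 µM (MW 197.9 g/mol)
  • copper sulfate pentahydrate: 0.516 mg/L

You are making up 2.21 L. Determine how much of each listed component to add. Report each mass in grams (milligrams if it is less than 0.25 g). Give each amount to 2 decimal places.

nicotinic acid 5.39 mg; sodium chloride 42.59 g; magnesium sulfate heptahydrate 2.65 g; manganese chloride tetrahydrate 14.30 mg; copper sulfate pentahydrate 1.14 mg

Working volume: 2.21 L.
nicotinic acid: 19.8 µmol/L × 123.11 g/mol × 2.21 L ÷ 1000 = 5.39 mg
sodium chloride: 330 mmol/L × 58.4 g/mol × 2.21 L ÷ 1000 = 42.59 g
magnesium sulfate heptahydrate: 1.2 g/L × 2.21 L = 2.65 g
manganese chloride tetrahydrate: 32.7 µmol/L × 197.9 g/mol × 2.21 L ÷ 1000 = 14.30 mg
copper sulfate pentahydrate: 0.516 mg/L × 2.21 L = 1.14 mg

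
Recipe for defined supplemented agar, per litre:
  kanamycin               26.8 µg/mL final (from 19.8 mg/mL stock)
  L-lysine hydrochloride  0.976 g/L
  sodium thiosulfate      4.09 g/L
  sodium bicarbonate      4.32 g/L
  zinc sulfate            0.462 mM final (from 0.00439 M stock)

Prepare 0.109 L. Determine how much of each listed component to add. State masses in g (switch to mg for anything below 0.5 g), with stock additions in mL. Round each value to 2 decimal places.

Scale factor relative to 1 L: 0.109.
kanamycin: dilute stock: 26.8 µg/mL × 109 mL ÷ 19800 µg/mL = 0.15 mL
L-lysine hydrochloride: 0.976 g/L × 0.109 L = 0.106384 g = 106.38 mg
sodium thiosulfate: 4.09 g/L × 0.109 L = 0.44581 g = 445.81 mg
sodium bicarbonate: 4.32 g/L × 0.109 L = 0.47088 g = 470.88 mg
zinc sulfate: V = C2·V2/C1 = 0.462 mM × 109 mL ÷ 4.39 mM = 11.47 mL

kanamycin 0.15 mL; L-lysine hydrochloride 106.38 mg; sodium thiosulfate 445.81 mg; sodium bicarbonate 470.88 mg; zinc sulfate 11.47 mL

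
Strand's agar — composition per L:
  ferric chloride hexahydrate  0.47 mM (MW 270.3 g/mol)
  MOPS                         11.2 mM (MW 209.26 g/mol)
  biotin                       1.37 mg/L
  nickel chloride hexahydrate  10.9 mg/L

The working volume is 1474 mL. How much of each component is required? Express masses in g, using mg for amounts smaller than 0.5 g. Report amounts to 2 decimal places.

Working volume: 1474 mL = 1.474 L.
ferric chloride hexahydrate: 0.47 mmol/L × 270.3 mg/mmol × 1.474 L = 187.26 mg
MOPS: 11.2 mmol/L × 209.26 g/mol × 1.474 L ÷ 1000 = 3.45 g
biotin: 1.37 mg/L × 1.474 L = 2.02 mg
nickel chloride hexahydrate: 10.9 mg/L × 1.474 L = 16.07 mg

ferric chloride hexahydrate 187.26 mg; MOPS 3.45 g; biotin 2.02 mg; nickel chloride hexahydrate 16.07 mg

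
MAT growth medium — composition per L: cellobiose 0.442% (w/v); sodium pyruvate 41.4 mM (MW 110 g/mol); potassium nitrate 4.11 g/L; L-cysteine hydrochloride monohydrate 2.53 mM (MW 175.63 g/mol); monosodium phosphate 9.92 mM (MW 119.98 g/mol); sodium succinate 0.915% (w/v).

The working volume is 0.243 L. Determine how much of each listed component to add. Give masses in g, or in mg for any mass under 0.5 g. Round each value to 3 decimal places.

cellobiose 1.074 g; sodium pyruvate 1.107 g; potassium nitrate 0.999 g; L-cysteine hydrochloride monohydrate 107.976 mg; monosodium phosphate 289.219 mg; sodium succinate 2.223 g

Working volume: 0.243 L.
cellobiose: 0.442 g per 100 mL × 243 mL ÷ 100 = 1.074 g
sodium pyruvate: 41.4 mmol/L × 110 g/mol × 0.243 L ÷ 1000 = 1.107 g
potassium nitrate: 4.11 g/L × 0.243 L = 0.999 g
L-cysteine hydrochloride monohydrate: 2.53 mmol/L × 175.63 mg/mmol × 0.243 L = 107.976 mg
monosodium phosphate: 9.92 mmol/L × 119.98 mg/mmol × 0.243 L = 289.219 mg
sodium succinate: 0.915% w/v = 9.15 g/L → 9.15 × 0.243 L = 2.223 g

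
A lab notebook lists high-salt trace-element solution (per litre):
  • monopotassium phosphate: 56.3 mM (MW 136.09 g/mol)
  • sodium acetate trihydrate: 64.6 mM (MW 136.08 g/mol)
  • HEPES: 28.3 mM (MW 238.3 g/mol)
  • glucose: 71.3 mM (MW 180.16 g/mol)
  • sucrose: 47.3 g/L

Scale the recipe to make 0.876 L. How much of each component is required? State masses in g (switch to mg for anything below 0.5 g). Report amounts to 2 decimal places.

monopotassium phosphate 6.71 g; sodium acetate trihydrate 7.70 g; HEPES 5.91 g; glucose 11.25 g; sucrose 41.43 g

Scale factor relative to 1 L: 0.876.
monopotassium phosphate: 56.3 mmol/L × 136.09 g/mol × 0.876 L ÷ 1000 = 6.71 g
sodium acetate trihydrate: 64.6 mmol/L × 136.08 g/mol × 0.876 L ÷ 1000 = 7.70 g
HEPES: 28.3 mmol/L × 238.3 g/mol × 0.876 L ÷ 1000 = 5.91 g
glucose: 71.3 mmol/L × 180.16 g/mol × 0.876 L ÷ 1000 = 11.25 g
sucrose: 47.3 g/L × 0.876 L = 41.43 g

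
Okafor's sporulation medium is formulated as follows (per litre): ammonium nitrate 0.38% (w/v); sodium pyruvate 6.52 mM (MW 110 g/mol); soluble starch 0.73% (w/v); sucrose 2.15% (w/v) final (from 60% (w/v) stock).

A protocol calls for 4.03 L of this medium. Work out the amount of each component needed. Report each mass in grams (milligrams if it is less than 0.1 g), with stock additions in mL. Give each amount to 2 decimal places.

Scale factor relative to 1 L: 4.03.
ammonium nitrate: 0.38 g per 100 mL × 4030 mL ÷ 100 = 15.31 g
sodium pyruvate: 6.52 mmol/L × 110 g/mol × 4.03 L ÷ 1000 = 2.89 g
soluble starch: 0.73 g per 100 mL × 4030 mL ÷ 100 = 29.42 g
sucrose: C1V1 = C2V2 → 2.15% ÷ 60% × 4030 mL = 144.41 mL

ammonium nitrate 15.31 g; sodium pyruvate 2.89 g; soluble starch 29.42 g; sucrose 144.41 mL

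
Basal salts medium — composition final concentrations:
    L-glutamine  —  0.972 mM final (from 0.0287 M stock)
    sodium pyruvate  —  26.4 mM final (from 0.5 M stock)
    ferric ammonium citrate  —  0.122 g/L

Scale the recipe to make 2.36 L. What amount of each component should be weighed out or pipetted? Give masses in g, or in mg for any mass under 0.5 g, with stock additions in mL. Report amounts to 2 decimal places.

Scale factor relative to 1 L: 2.36.
L-glutamine: dilute stock: 0.972 mM × 2360 mL ÷ 28.7 mM = 79.93 mL
sodium pyruvate: V = C2·V2/C1 = 26.4 mM × 2360 mL ÷ 500 mM = 124.61 mL
ferric ammonium citrate: 0.122 g/L × 2.36 L = 0.28792 g = 287.92 mg

L-glutamine 79.93 mL; sodium pyruvate 124.61 mL; ferric ammonium citrate 287.92 mg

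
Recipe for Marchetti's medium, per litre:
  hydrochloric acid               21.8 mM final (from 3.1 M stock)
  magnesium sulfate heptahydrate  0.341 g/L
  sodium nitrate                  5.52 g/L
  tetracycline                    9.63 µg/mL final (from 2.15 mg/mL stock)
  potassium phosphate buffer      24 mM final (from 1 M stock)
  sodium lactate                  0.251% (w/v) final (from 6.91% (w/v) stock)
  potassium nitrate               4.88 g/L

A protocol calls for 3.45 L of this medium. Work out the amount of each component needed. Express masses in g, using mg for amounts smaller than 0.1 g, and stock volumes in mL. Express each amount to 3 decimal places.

hydrochloric acid 24.261 mL; magnesium sulfate heptahydrate 1.176 g; sodium nitrate 19.044 g; tetracycline 15.453 mL; potassium phosphate buffer 82.800 mL; sodium lactate 125.318 mL; potassium nitrate 16.836 g

Scale factor relative to 1 L: 3.45.
hydrochloric acid: C1V1 = C2V2 → 21.8 mM × 3450 mL ÷ 3100 mM = 24.261 mL
magnesium sulfate heptahydrate: 0.341 g/L × 3.45 L = 1.176 g
sodium nitrate: 5.52 g/L × 3.45 L = 19.044 g
tetracycline: C1V1 = C2V2 → 9.63 µg/mL × 3450 mL ÷ 2150 µg/mL = 15.453 mL
potassium phosphate buffer: dilute stock: 24 mM × 3450 mL ÷ 1000 mM = 82.800 mL
sodium lactate: dilute stock: 0.251% ÷ 6.91% × 3450 mL = 125.318 mL
potassium nitrate: 4.88 g/L × 3.45 L = 16.836 g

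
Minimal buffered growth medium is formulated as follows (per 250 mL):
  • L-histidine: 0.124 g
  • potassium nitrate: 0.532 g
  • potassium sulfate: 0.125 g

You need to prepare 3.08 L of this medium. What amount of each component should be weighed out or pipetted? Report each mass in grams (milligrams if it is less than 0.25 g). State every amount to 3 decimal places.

L-histidine 1.528 g; potassium nitrate 6.554 g; potassium sulfate 1.540 g

Ratio of target to recipe volume: 3080 / 250 = 12.32.
L-histidine: 0.124 g × (3080 mL / 250 mL) = 1.528 g
potassium nitrate: 0.532 g × (3080 mL / 250 mL) = 6.554 g
potassium sulfate: 0.125 g × (3080 mL / 250 mL) = 1.540 g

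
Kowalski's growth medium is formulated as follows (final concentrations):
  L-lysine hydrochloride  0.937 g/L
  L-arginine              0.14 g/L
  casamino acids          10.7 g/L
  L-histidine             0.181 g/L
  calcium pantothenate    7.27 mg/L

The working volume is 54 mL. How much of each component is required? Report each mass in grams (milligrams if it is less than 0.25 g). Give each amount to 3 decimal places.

Target volume = 54 mL = 0.054 L.
L-lysine hydrochloride: 0.937 g/L × 0.054 L = 0.050598 g = 50.598 mg
L-arginine: 0.14 g/L × 0.054 L = 0.00756 g = 7.560 mg
casamino acids: 10.7 g/L × 0.054 L = 0.578 g
L-histidine: 0.181 g/L × 0.054 L = 0.009774 g = 9.774 mg
calcium pantothenate: 7.27 mg/L × 0.054 L = 0.393 mg

L-lysine hydrochloride 50.598 mg; L-arginine 7.560 mg; casamino acids 0.578 g; L-histidine 9.774 mg; calcium pantothenate 0.393 mg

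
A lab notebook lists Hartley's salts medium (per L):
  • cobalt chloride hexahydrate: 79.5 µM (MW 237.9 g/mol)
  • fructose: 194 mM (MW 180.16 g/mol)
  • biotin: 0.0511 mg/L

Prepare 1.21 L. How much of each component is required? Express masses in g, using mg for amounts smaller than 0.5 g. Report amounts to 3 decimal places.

cobalt chloride hexahydrate 22.885 mg; fructose 42.291 g; biotin 0.062 mg

Scale factor relative to 1 L: 1.21.
cobalt chloride hexahydrate: 79.5 µmol/L × 237.9 g/mol × 1.21 L ÷ 1000 = 22.885 mg
fructose: 194 mmol/L × 180.16 g/mol × 1.21 L ÷ 1000 = 42.291 g
biotin: 0.0511 mg/L × 1.21 L = 0.062 mg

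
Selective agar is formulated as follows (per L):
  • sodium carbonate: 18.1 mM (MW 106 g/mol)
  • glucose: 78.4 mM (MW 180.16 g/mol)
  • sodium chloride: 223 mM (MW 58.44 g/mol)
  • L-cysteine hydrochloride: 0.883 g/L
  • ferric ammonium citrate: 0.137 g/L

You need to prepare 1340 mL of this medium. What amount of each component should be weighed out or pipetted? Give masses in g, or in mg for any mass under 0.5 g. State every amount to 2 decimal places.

sodium carbonate 2.57 g; glucose 18.93 g; sodium chloride 17.46 g; L-cysteine hydrochloride 1.18 g; ferric ammonium citrate 183.58 mg

Working volume: 1340 mL = 1.34 L.
sodium carbonate: 18.1 mmol/L × 106 g/mol × 1.34 L ÷ 1000 = 2.57 g
glucose: 78.4 mmol/L × 180.16 g/mol × 1.34 L ÷ 1000 = 18.93 g
sodium chloride: 223 mmol/L × 58.44 g/mol × 1.34 L ÷ 1000 = 17.46 g
L-cysteine hydrochloride: 0.883 g/L × 1.34 L = 1.18 g
ferric ammonium citrate: 0.137 g/L × 1.34 L = 0.18358 g = 183.58 mg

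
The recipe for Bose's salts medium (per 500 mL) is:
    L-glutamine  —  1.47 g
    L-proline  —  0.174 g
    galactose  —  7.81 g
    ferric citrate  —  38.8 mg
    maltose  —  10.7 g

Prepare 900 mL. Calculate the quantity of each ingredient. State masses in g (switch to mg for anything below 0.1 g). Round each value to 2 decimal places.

L-glutamine 2.65 g; L-proline 0.31 g; galactose 14.06 g; ferric citrate 69.84 mg; maltose 19.26 g

Ratio of target to recipe volume: 900 / 500 = 1.8.
L-glutamine: 1.47 g × (900 mL / 500 mL) = 2.65 g
L-proline: 0.174 g × (900 mL / 500 mL) = 0.31 g
galactose: 7.81 g × (900 mL / 500 mL) = 14.06 g
ferric citrate: 38.8 mg × (900 mL / 500 mL) = 69.84 mg
maltose: 10.7 g × (900 mL / 500 mL) = 19.26 g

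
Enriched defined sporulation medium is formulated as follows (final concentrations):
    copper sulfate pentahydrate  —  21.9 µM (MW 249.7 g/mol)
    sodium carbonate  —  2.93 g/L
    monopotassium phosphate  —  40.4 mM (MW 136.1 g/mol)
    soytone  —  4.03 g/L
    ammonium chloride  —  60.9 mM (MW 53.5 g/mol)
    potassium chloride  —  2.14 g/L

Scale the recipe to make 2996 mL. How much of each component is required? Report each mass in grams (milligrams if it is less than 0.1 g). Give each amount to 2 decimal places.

Working volume: 2996 mL = 2.996 L.
copper sulfate pentahydrate: 21.9 µmol/L × 249.7 g/mol × 2.996 L ÷ 1000 = 16.38 mg
sodium carbonate: 2.93 g/L × 2.996 L = 8.78 g
monopotassium phosphate: 40.4 mmol/L × 136.1 g/mol × 2.996 L ÷ 1000 = 16.47 g
soytone: 4.03 g/L × 2.996 L = 12.07 g
ammonium chloride: 60.9 mmol/L × 53.5 g/mol × 2.996 L ÷ 1000 = 9.76 g
potassium chloride: 2.14 g/L × 2.996 L = 6.41 g

copper sulfate pentahydrate 16.38 mg; sodium carbonate 8.78 g; monopotassium phosphate 16.47 g; soytone 12.07 g; ammonium chloride 9.76 g; potassium chloride 6.41 g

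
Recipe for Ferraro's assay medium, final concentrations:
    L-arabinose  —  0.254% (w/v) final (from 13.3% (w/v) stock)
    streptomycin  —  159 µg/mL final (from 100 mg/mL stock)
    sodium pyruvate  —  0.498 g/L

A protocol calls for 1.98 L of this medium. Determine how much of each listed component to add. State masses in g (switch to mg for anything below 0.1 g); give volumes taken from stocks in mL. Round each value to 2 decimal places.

L-arabinose 37.81 mL; streptomycin 3.15 mL; sodium pyruvate 0.99 g

Scale factor relative to 1 L: 1.98.
L-arabinose: C1V1 = C2V2 → 0.254% ÷ 13.3% × 1980 mL = 37.81 mL
streptomycin: C1V1 = C2V2 → 159 µg/mL × 1980 mL ÷ 100000 µg/mL = 3.15 mL
sodium pyruvate: 0.498 g/L × 1.98 L = 0.99 g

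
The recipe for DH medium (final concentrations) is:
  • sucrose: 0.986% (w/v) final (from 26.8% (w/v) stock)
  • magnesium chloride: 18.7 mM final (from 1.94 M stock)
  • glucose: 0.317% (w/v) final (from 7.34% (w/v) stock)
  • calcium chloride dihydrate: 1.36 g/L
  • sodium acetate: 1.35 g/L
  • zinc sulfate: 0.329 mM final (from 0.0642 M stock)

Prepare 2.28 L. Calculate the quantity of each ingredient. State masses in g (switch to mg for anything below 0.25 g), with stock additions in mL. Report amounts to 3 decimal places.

Working volume: 2.28 L.
sucrose: V = C2·V2/C1 = 0.986% ÷ 26.8% × 2280 mL = 83.884 mL
magnesium chloride: V = C2·V2/C1 = 18.7 mM × 2280 mL ÷ 1940 mM = 21.977 mL
glucose: dilute stock: 0.317% ÷ 7.34% × 2280 mL = 98.469 mL
calcium chloride dihydrate: 1.36 g/L × 2.28 L = 3.101 g
sodium acetate: 1.35 g/L × 2.28 L = 3.078 g
zinc sulfate: V = C2·V2/C1 = 0.329 mM × 2280 mL ÷ 64.2 mM = 11.684 mL

sucrose 83.884 mL; magnesium chloride 21.977 mL; glucose 98.469 mL; calcium chloride dihydrate 3.101 g; sodium acetate 3.078 g; zinc sulfate 11.684 mL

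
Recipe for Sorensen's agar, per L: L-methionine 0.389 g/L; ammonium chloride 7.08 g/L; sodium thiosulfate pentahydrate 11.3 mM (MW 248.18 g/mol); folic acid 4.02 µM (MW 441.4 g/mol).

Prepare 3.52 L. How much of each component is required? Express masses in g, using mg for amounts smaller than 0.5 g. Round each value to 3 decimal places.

Working volume: 3.52 L.
L-methionine: 0.389 g/L × 3.52 L = 1.369 g
ammonium chloride: 7.08 g/L × 3.52 L = 24.922 g
sodium thiosulfate pentahydrate: 11.3 mmol/L × 248.18 g/mol × 3.52 L ÷ 1000 = 9.872 g
folic acid: 4.02 µmol/L × 441.4 g/mol × 3.52 L ÷ 1000 = 6.246 mg

L-methionine 1.369 g; ammonium chloride 24.922 g; sodium thiosulfate pentahydrate 9.872 g; folic acid 6.246 mg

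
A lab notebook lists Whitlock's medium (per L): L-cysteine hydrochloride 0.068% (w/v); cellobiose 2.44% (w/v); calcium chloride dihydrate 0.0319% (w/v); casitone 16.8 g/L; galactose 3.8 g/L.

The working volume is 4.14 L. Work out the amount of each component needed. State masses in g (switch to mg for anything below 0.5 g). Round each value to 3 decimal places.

Scale factor relative to 1 L: 4.14.
L-cysteine hydrochloride: 0.068% w/v = 0.68 g/L → 0.68 × 4.14 L = 2.815 g
cellobiose: 2.44% w/v = 24.4 g/L → 24.4 × 4.14 L = 101.016 g
calcium chloride dihydrate: 0.0319% w/v = 0.319 g/L → 0.319 × 4.14 L = 1.321 g
casitone: 16.8 g/L × 4.14 L = 69.552 g
galactose: 3.8 g/L × 4.14 L = 15.732 g

L-cysteine hydrochloride 2.815 g; cellobiose 101.016 g; calcium chloride dihydrate 1.321 g; casitone 69.552 g; galactose 15.732 g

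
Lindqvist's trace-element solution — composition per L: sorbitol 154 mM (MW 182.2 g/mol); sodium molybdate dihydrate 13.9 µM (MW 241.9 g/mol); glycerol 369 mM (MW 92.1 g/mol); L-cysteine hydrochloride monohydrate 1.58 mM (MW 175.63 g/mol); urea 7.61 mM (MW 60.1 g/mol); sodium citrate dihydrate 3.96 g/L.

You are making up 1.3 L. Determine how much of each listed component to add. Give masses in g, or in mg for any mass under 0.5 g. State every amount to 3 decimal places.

sorbitol 36.476 g; sodium molybdate dihydrate 4.371 mg; glycerol 44.180 g; L-cysteine hydrochloride monohydrate 360.744 mg; urea 0.595 g; sodium citrate dihydrate 5.148 g

Scale factor relative to 1 L: 1.3.
sorbitol: 154 mmol/L × 182.2 g/mol × 1.3 L ÷ 1000 = 36.476 g
sodium molybdate dihydrate: 13.9 µmol/L × 241.9 g/mol × 1.3 L ÷ 1000 = 4.371 mg
glycerol: 369 mmol/L × 92.1 g/mol × 1.3 L ÷ 1000 = 44.180 g
L-cysteine hydrochloride monohydrate: 1.58 mmol/L × 175.63 mg/mmol × 1.3 L = 360.744 mg
urea: 7.61 mmol/L × 60.1 g/mol × 1.3 L ÷ 1000 = 0.595 g
sodium citrate dihydrate: 3.96 g/L × 1.3 L = 5.148 g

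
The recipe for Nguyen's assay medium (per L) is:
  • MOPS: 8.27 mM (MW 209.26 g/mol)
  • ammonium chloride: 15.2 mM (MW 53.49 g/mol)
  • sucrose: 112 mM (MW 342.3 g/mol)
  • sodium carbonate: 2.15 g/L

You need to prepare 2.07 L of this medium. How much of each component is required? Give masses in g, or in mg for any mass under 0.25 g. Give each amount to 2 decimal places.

MOPS 3.58 g; ammonium chloride 1.68 g; sucrose 79.36 g; sodium carbonate 4.45 g

Working volume: 2.07 L.
MOPS: 8.27 mmol/L × 209.26 g/mol × 2.07 L ÷ 1000 = 3.58 g
ammonium chloride: 15.2 mmol/L × 53.49 g/mol × 2.07 L ÷ 1000 = 1.68 g
sucrose: 112 mmol/L × 342.3 g/mol × 2.07 L ÷ 1000 = 79.36 g
sodium carbonate: 2.15 g/L × 2.07 L = 4.45 g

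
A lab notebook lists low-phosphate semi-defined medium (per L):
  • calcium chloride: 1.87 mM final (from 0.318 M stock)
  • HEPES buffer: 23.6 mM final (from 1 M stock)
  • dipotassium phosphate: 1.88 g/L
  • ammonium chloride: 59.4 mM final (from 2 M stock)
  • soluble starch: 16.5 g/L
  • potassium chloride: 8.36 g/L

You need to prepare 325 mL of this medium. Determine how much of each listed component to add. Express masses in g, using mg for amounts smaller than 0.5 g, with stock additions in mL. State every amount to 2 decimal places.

calcium chloride 1.91 mL; HEPES buffer 7.67 mL; dipotassium phosphate 0.61 g; ammonium chloride 9.65 mL; soluble starch 5.36 g; potassium chloride 2.72 g

Working volume: 325 mL = 0.325 L.
calcium chloride: C1V1 = C2V2 → 1.87 mM × 325 mL ÷ 318 mM = 1.91 mL
HEPES buffer: V = C2·V2/C1 = 23.6 mM × 325 mL ÷ 1000 mM = 7.67 mL
dipotassium phosphate: 1.88 g/L × 0.325 L = 0.61 g
ammonium chloride: V = C2·V2/C1 = 59.4 mM × 325 mL ÷ 2000 mM = 9.65 mL
soluble starch: 16.5 g/L × 0.325 L = 5.36 g
potassium chloride: 8.36 g/L × 0.325 L = 2.72 g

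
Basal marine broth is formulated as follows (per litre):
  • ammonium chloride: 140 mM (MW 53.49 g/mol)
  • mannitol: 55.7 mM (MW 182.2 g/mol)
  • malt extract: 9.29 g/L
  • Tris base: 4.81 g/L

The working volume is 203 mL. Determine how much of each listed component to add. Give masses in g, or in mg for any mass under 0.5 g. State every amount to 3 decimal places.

Working volume: 203 mL = 0.203 L.
ammonium chloride: 140 mmol/L × 53.49 g/mol × 0.203 L ÷ 1000 = 1.520 g
mannitol: 55.7 mmol/L × 182.2 g/mol × 0.203 L ÷ 1000 = 2.060 g
malt extract: 9.29 g/L × 0.203 L = 1.886 g
Tris base: 4.81 g/L × 0.203 L = 0.976 g

ammonium chloride 1.520 g; mannitol 2.060 g; malt extract 1.886 g; Tris base 0.976 g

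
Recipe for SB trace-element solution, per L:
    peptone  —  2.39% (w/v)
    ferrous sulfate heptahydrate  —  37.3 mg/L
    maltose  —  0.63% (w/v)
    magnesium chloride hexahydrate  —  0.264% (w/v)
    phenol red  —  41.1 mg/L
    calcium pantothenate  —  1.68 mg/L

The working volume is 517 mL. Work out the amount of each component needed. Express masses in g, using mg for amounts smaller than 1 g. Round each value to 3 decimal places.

Scale factor relative to 1 L: 0.517.
peptone: 2.39 g per 100 mL × 517 mL ÷ 100 = 12.356 g
ferrous sulfate heptahydrate: 37.3 mg/L × 0.517 L = 19.284 mg
maltose: 0.63% w/v = 6.3 g/L → 6.3 × 0.517 L = 3.257 g
magnesium chloride hexahydrate: 0.264 g per 100 mL × 517 mL ÷ 100 = 1.365 g
phenol red: 41.1 mg/L × 0.517 L = 21.249 mg
calcium pantothenate: 1.68 mg/L × 0.517 L = 0.869 mg

peptone 12.356 g; ferrous sulfate heptahydrate 19.284 mg; maltose 3.257 g; magnesium chloride hexahydrate 1.365 g; phenol red 21.249 mg; calcium pantothenate 0.869 mg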